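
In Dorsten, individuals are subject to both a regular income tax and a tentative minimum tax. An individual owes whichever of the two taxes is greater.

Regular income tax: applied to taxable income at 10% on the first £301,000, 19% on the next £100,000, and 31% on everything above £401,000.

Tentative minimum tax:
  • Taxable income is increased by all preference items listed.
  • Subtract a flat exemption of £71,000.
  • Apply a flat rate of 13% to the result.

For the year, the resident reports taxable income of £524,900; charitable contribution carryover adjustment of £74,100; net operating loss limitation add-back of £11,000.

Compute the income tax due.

Tentative minimum tax:
  Adjusted income: £524,900 + £74,100 + £11,000 = £610,000
  Less exemption £71,000 → base £539,000
  £539,000 × 13% = £70,070

Regular income tax:
  £301,000 × 10% = £30,100
  £100,000 × 19% = £19,000
  £123,900 × 31% = £38,409
  → £87,509

£87,509 > £70,070, so the regular income tax governs.

£87,509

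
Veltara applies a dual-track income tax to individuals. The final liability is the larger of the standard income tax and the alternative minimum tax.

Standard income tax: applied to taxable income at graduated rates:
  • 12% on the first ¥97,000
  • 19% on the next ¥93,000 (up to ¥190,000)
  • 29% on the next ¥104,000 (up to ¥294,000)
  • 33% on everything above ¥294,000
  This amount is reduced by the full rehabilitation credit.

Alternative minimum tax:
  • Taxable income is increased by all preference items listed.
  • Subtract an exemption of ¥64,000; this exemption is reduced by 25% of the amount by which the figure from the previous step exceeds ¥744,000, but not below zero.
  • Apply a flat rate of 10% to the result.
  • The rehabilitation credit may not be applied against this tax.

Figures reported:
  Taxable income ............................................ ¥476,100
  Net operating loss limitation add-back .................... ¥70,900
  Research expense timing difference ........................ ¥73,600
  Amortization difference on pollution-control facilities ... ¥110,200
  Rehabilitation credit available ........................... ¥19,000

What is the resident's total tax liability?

Alternative minimum tax:
  Adjusted income: ¥476,100 + ¥70,900 + ¥73,600 + ¥110,200 = ¥730,800
  Exemption: ¥730,800 ≤ ¥744,000, so full ¥64,000 applies
  Base: ¥730,800 − ¥64,000 = ¥666,800
  ¥666,800 × 10% = ¥66,680

Standard income tax:
  ¥97,000 × 12% = ¥11,640
  ¥93,000 × 19% = ¥17,670
  ¥104,000 × 29% = ¥30,160
  ¥182,100 × 33% = ¥60,093
  → ¥119,563
  Less rehabilitation credit ¥19,000 → ¥100,563

¥100,563 > ¥66,680, so the standard income tax governs.

¥100,563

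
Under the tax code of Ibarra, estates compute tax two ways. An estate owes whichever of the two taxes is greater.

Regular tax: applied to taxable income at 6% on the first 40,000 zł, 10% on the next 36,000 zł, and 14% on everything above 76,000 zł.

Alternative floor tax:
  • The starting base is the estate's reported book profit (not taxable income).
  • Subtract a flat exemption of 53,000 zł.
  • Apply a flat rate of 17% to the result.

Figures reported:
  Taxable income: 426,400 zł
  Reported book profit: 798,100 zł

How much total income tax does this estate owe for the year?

126,667 zł

Alternative floor tax:
  Base (reported book profit): 798,100 zł
  Less exemption 53,000 zł → base 745,100 zł
  745,100 zł × 17% = 126,667 zł

Regular tax:
  40,000 zł × 6% = 2,400 zł
  36,000 zł × 10% = 3,600 zł
  350,400 zł × 14% = 49,056 zł
  → 55,056 zł

126,667 zł > 55,056 zł, so the alternative floor tax is the binding amount.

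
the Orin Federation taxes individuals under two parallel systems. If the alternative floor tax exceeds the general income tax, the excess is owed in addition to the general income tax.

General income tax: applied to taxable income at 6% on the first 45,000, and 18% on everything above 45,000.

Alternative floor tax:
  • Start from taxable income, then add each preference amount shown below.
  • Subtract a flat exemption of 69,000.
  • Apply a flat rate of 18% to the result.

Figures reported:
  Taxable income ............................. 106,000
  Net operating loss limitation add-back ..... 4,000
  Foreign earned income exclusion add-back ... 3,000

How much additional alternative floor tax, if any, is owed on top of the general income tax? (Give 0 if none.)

General income tax:
  45,000 × 6% = 2,700
  61,000 × 18% = 10,980
  → 13,680

Alternative floor tax:
  Adjusted income: 106,000 + 4,000 + 3,000 = 113,000
  Less exemption 69,000 → base 44,000
  44,000 × 18% = 7,920

7,920 ≤ 13,680, so no add-on is due.

0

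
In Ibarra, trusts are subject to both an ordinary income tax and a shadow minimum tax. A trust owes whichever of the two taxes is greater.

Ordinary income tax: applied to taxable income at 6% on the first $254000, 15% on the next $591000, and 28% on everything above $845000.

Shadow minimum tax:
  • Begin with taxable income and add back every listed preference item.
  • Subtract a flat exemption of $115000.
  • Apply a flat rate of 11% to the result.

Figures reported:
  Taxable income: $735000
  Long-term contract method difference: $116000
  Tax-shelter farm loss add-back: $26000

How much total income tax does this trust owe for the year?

$87390

Ordinary income tax:
  $254000 × 6% = $15240
  $481000 × 15% = $72150
  → $87390

Shadow minimum tax:
  Adjusted income: $735000 + $116000 + $26000 = $877000
  Less exemption $115000 → base $762000
  $762000 × 11% = $83820

$87390 > $83820, so the ordinary income tax governs.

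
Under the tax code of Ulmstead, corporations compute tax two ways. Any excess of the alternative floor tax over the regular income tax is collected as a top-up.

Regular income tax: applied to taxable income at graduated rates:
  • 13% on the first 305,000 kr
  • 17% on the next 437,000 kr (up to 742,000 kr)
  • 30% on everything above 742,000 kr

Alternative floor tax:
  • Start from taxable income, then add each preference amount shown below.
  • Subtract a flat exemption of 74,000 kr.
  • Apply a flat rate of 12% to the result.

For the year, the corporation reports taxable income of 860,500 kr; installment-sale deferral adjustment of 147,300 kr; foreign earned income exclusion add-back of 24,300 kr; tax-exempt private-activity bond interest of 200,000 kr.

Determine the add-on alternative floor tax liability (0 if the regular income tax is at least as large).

Regular income tax:
  305,000 kr × 13% = 39,650 kr
  437,000 kr × 17% = 74,290 kr
  118,500 kr × 30% = 35,550 kr
  → 149,490 kr

Alternative floor tax:
  Adjusted income: 860,500 kr + 147,300 kr + 24,300 kr + 200,000 kr = 1,232,100 kr
  Less exemption 74,000 kr → base 1,158,100 kr
  1,158,100 kr × 12% = 138,972 kr

138,972 kr ≤ 149,490 kr, so no add-on is due.

0 kr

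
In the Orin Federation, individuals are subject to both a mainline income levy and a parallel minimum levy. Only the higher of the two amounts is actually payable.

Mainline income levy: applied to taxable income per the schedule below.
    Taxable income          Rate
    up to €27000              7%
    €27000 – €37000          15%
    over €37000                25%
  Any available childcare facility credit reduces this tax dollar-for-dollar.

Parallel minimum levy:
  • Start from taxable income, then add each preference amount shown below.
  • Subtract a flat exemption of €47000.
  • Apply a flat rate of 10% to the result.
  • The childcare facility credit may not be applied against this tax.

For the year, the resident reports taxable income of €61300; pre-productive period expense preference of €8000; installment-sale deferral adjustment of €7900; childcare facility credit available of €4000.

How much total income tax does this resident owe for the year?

Mainline income levy:
  €27000 × 7% = €1890
  €10000 × 15% = €1500
  €24300 × 25% = €6075
  → €9465
  Less childcare facility credit €4000 → €5465

Parallel minimum levy:
  Adjusted income: €61300 + €8000 + €7900 = €77200
  Less exemption €47000 → base €30200
  €30200 × 10% = €3020

€5465 > €3020, so the mainline income levy governs.

€5465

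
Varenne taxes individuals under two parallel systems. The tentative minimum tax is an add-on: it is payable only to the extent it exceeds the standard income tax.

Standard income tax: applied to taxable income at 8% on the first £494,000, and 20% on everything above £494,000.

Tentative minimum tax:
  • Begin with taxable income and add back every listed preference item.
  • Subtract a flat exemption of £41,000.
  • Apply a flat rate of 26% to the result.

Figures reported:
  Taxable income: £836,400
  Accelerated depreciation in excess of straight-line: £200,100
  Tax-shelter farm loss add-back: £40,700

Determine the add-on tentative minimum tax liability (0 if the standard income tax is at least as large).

Standard income tax:
  £494,000 × 8% = £39,520
  £342,400 × 20% = £68,480
  → £108,000

Tentative minimum tax:
  Adjusted income: £836,400 + £200,100 + £40,700 = £1,077,200
  Less exemption £41,000 → base £1,036,200
  £1,036,200 × 26% = £269,412

Excess of tentative minimum tax over standard income tax: £269,412 − £108,000 = £161,412.

£161,412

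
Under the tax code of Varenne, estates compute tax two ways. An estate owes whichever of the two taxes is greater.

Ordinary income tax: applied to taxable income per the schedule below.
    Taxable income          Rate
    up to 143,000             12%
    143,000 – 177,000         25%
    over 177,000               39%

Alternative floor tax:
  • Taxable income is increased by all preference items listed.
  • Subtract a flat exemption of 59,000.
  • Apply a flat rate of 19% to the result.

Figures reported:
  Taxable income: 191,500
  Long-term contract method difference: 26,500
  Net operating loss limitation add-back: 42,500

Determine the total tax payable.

38,285

Alternative floor tax:
  Adjusted income: 191,500 + 26,500 + 42,500 = 260,500
  Less exemption 59,000 → base 201,500
  201,500 × 19% = 38,285

Ordinary income tax:
  143,000 × 12% = 17,160
  34,000 × 25% = 8,500
  14,500 × 39% = 5,655
  → 31,315

38,285 > 31,315, so the alternative floor tax is the binding amount.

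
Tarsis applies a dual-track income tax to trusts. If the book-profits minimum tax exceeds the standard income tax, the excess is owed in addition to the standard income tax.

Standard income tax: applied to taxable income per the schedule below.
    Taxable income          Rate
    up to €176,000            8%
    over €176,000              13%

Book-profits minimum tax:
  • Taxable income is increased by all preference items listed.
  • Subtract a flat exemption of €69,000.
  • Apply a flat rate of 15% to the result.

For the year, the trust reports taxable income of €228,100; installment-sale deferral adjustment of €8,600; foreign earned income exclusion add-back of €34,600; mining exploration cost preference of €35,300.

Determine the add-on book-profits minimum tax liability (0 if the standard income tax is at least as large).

Standard income tax:
  €176,000 × 8% = €14,080
  €52,100 × 13% = €6,773
  → €20,853

Book-profits minimum tax:
  Adjusted income: €228,100 + €8,600 + €34,600 + €35,300 = €306,600
  Less exemption €69,000 → base €237,600
  €237,600 × 15% = €35,640

Excess of book-profits minimum tax over standard income tax: €35,640 − €20,853 = €14,787.

€14,787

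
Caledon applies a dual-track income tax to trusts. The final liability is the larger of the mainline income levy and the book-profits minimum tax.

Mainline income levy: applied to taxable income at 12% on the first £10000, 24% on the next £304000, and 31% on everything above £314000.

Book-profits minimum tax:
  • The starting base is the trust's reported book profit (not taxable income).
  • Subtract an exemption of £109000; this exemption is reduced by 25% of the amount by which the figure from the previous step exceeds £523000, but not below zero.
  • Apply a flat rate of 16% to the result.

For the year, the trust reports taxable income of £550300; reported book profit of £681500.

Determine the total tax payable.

Book-profits minimum tax:
  Base (reported book profit): £681500
  Exemption: £109000 − 25% × (£681500 − £523000) = £109000 − £39625 = £69375
  Base: £681500 − £69375 = £612125
  £612125 × 16% = £97940

Mainline income levy:
  £10000 × 12% = £1200
  £304000 × 24% = £72960
  £236300 × 31% = £73253
  → £147413

£147413 > £97940, so the mainline income levy governs.

£147413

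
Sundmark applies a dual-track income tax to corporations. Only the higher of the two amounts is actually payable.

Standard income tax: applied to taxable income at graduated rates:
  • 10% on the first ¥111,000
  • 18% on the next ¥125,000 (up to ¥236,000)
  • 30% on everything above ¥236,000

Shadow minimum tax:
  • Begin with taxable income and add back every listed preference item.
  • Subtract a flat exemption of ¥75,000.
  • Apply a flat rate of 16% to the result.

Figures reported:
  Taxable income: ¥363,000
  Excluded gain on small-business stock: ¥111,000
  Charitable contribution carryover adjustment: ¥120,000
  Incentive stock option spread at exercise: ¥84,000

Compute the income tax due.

Shadow minimum tax:
  Adjusted income: ¥363,000 + ¥111,000 + ¥120,000 + ¥84,000 = ¥678,000
  Less exemption ¥75,000 → base ¥603,000
  ¥603,000 × 16% = ¥96,480

Standard income tax:
  ¥111,000 × 10% = ¥11,100
  ¥125,000 × 18% = ¥22,500
  ¥127,000 × 30% = ¥38,100
  → ¥71,700

¥96,480 > ¥71,700, so the shadow minimum tax is the binding amount.

¥96,480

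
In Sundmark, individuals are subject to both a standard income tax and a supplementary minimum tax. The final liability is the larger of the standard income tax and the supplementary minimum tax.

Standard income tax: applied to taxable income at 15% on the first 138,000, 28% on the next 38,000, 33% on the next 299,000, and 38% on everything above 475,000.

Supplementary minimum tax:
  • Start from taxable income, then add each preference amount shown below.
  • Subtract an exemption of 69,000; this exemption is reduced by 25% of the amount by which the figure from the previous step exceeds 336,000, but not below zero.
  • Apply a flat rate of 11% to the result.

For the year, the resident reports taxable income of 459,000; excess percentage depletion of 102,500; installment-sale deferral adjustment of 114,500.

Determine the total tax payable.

Standard income tax:
  138,000 × 15% = 20,700
  38,000 × 28% = 10,640
  283,000 × 33% = 93,390
  → 124,730

Supplementary minimum tax:
  Adjusted income: 459,000 + 102,500 + 114,500 = 676,000
  Exemption: 25% × (676,000 − 336,000) = 85,000 ≥ 69,000, so the exemption is fully phased out
  Base: 676,000 − 0 = 676,000
  676,000 × 11% = 74,360

124,730 > 74,360, so the standard income tax governs.

124,730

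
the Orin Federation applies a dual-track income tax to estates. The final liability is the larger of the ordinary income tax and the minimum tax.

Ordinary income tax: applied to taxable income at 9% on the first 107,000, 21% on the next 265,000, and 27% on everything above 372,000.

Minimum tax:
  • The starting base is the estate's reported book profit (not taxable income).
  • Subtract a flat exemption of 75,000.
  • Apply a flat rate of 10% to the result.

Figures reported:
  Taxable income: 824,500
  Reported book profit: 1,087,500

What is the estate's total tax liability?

187,455

Minimum tax:
  Base (reported book profit): 1,087,500
  Less exemption 75,000 → base 1,012,500
  1,012,500 × 10% = 101,250

Ordinary income tax:
  107,000 × 9% = 9,630
  265,000 × 21% = 55,650
  452,500 × 27% = 122,175
  → 187,455

187,455 > 101,250, so the ordinary income tax governs.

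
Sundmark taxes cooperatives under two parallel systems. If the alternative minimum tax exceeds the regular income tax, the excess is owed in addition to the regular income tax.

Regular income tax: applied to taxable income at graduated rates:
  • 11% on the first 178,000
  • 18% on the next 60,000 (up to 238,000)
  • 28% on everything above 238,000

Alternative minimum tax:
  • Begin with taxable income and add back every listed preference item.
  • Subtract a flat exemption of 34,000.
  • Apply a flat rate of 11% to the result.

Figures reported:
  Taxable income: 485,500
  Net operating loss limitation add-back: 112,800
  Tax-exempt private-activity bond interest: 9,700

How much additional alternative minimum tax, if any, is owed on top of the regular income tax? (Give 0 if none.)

0

Alternative minimum tax:
  Adjusted income: 485,500 + 112,800 + 9,700 = 608,000
  Less exemption 34,000 → base 574,000
  574,000 × 11% = 63,140

Regular income tax:
  178,000 × 11% = 19,580
  60,000 × 18% = 10,800
  247,500 × 28% = 69,300
  → 99,680

63,140 ≤ 99,680, so no add-on is due.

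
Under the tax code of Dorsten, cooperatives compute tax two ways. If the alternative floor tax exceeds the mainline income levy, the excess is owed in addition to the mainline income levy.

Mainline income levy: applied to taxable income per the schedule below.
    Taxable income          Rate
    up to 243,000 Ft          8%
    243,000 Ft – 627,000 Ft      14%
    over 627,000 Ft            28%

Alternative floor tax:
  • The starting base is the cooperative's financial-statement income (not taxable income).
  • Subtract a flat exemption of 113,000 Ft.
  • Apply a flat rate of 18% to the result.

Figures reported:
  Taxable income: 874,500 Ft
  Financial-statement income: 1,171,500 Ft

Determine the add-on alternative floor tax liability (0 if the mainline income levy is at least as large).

48,030 Ft

Mainline income levy:
  243,000 Ft × 8% = 19,440 Ft
  384,000 Ft × 14% = 53,760 Ft
  247,500 Ft × 28% = 69,300 Ft
  → 142,500 Ft

Alternative floor tax:
  Base (financial-statement income): 1,171,500 Ft
  Less exemption 113,000 Ft → base 1,058,500 Ft
  1,058,500 Ft × 18% = 190,530 Ft

Excess of alternative floor tax over mainline income levy: 190,530 Ft − 142,500 Ft = 48,030 Ft.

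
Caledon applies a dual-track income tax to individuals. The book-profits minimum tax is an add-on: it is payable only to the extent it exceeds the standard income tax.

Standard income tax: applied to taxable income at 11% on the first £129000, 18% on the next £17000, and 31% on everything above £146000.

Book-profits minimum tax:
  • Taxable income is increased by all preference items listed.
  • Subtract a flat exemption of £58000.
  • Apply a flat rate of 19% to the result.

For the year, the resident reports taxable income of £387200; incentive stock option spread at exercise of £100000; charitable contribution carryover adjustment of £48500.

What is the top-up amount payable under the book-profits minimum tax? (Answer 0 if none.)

£0

Standard income tax:
  £129000 × 11% = £14190
  £17000 × 18% = £3060
  £241200 × 31% = £74772
  → £92022

Book-profits minimum tax:
  Adjusted income: £387200 + £100000 + £48500 = £535700
  Less exemption £58000 → base £477700
  £477700 × 19% = £90763

£90763 ≤ £92022, so no add-on is due.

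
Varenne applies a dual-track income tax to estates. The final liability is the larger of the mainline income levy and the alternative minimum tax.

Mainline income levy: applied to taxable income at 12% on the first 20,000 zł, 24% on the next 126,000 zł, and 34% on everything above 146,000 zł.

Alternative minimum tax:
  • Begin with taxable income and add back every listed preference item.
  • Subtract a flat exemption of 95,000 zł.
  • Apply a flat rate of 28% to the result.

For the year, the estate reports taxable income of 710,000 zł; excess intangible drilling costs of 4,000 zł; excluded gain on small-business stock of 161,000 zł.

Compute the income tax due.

224,400 zł

Mainline income levy:
  20,000 zł × 12% = 2,400 zł
  126,000 zł × 24% = 30,240 zł
  564,000 zł × 34% = 191,760 zł
  → 224,400 zł

Alternative minimum tax:
  Adjusted income: 710,000 zł + 4,000 zł + 161,000 zł = 875,000 zł
  Less exemption 95,000 zł → base 780,000 zł
  780,000 zł × 28% = 218,400 zł

224,400 zł > 218,400 zł, so the mainline income levy governs.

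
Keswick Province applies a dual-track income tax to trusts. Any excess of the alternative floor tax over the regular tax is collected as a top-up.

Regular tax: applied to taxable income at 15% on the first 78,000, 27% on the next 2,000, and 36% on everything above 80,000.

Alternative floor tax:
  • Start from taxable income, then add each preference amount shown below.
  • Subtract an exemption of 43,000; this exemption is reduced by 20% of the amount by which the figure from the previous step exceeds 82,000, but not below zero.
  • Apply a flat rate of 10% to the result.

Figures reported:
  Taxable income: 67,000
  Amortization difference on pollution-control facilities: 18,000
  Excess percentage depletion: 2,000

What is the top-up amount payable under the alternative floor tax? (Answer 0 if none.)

Regular tax:
  67,000 × 15% = 10,050

Alternative floor tax:
  Adjusted income: 67,000 + 18,000 + 2,000 = 87,000
  Exemption: 43,000 − 20% × (87,000 − 82,000) = 43,000 − 1,000 = 42,000
  Base: 87,000 − 42,000 = 45,000
  45,000 × 10% = 4,500

4,500 ≤ 10,050, so no add-on is due.

0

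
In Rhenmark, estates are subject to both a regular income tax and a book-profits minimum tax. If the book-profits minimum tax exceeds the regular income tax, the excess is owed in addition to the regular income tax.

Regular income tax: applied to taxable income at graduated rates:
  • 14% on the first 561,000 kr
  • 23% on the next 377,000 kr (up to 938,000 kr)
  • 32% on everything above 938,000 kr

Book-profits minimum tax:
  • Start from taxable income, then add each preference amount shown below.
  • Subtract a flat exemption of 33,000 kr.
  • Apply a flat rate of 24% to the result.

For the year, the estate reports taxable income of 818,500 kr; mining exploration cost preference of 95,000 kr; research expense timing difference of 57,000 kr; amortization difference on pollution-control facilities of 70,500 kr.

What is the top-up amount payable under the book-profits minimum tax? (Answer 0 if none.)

Book-profits minimum tax:
  Adjusted income: 818,500 kr + 95,000 kr + 57,000 kr + 70,500 kr = 1,041,000 kr
  Less exemption 33,000 kr → base 1,008,000 kr
  1,008,000 kr × 24% = 241,920 kr

Regular income tax:
  561,000 kr × 14% = 78,540 kr
  257,500 kr × 23% = 59,225 kr
  → 137,765 kr

Excess of book-profits minimum tax over regular income tax: 241,920 kr − 137,765 kr = 104,155 kr.

104,155 kr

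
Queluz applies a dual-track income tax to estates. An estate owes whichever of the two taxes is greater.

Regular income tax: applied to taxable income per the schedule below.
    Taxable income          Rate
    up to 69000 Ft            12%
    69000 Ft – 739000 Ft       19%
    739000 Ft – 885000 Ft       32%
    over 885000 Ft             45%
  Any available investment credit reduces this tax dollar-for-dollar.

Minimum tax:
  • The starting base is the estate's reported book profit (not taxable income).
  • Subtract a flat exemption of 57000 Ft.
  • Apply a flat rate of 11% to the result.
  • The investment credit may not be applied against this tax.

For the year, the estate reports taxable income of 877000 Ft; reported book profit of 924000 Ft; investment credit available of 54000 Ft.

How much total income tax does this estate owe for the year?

Regular income tax:
  69000 Ft × 12% = 8280 Ft
  670000 Ft × 19% = 127300 Ft
  138000 Ft × 32% = 44160 Ft
  → 179740 Ft
  Less investment credit 54000 Ft → 125740 Ft

Minimum tax:
  Base (reported book profit): 924000 Ft
  Less exemption 57000 Ft → base 867000 Ft
  867000 Ft × 11% = 95370 Ft

125740 Ft > 95370 Ft, so the regular income tax governs.

125740 Ft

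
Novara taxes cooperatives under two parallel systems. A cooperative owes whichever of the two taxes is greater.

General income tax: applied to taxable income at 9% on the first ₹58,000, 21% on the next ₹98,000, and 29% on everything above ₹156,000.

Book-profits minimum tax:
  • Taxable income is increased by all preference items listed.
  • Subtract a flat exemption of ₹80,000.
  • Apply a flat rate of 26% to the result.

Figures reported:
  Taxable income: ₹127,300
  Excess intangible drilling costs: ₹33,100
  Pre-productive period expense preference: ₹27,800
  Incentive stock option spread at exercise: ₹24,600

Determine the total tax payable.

General income tax:
  ₹58,000 × 9% = ₹5,220
  ₹69,300 × 21% = ₹14,553
  → ₹19,773

Book-profits minimum tax:
  Adjusted income: ₹127,300 + ₹33,100 + ₹27,800 + ₹24,600 = ₹212,800
  Less exemption ₹80,000 → base ₹132,800
  ₹132,800 × 26% = ₹34,528

₹34,528 > ₹19,773, so the book-profits minimum tax is the binding amount.

₹34,528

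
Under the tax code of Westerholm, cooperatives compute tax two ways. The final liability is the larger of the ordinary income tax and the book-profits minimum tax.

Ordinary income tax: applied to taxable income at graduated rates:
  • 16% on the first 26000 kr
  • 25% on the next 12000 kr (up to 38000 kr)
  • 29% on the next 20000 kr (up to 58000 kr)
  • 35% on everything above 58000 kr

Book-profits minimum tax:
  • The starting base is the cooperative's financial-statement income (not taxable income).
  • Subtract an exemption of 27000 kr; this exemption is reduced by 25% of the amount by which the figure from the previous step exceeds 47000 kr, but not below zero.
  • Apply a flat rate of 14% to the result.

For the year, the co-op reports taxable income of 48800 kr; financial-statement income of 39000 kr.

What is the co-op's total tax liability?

10292 kr

Ordinary income tax:
  26000 kr × 16% = 4160 kr
  12000 kr × 25% = 3000 kr
  10800 kr × 29% = 3132 kr
  → 10292 kr

Book-profits minimum tax:
  Base (financial-statement income): 39000 kr
  Exemption: 39000 kr ≤ 47000 kr, so full 27000 kr applies
  Base: 39000 kr − 27000 kr = 12000 kr
  12000 kr × 14% = 1680 kr

10292 kr > 1680 kr, so the ordinary income tax governs.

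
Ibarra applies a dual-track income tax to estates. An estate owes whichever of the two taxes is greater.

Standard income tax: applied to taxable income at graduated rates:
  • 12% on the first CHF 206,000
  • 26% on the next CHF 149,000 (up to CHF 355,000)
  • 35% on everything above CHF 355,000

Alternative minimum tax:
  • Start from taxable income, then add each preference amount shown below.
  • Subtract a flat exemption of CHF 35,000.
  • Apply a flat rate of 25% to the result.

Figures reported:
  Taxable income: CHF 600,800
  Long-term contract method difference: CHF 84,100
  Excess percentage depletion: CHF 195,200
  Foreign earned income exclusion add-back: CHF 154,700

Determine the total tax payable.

Standard income tax:
  CHF 206,000 × 12% = CHF 24,720
  CHF 149,000 × 26% = CHF 38,740
  CHF 245,800 × 35% = CHF 86,030
  → CHF 149,490

Alternative minimum tax:
  Adjusted income: CHF 600,800 + CHF 84,100 + CHF 195,200 + CHF 154,700 = CHF 1,034,800
  Less exemption CHF 35,000 → base CHF 999,800
  CHF 999,800 × 25% = CHF 249,950

CHF 249,950 > CHF 149,490, so the alternative minimum tax is the binding amount.

CHF 249,950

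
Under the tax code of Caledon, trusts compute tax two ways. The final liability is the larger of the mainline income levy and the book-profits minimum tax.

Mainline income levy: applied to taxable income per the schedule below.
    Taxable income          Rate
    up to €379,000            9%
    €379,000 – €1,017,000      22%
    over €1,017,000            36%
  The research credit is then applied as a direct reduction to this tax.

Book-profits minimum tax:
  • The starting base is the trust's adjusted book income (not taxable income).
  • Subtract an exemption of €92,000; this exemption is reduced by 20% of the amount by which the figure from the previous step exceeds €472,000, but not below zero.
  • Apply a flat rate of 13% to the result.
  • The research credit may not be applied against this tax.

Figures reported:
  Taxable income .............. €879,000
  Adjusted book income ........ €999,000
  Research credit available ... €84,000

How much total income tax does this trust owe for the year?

Mainline income levy:
  €379,000 × 9% = €34,110
  €500,000 × 22% = €110,000
  → €144,110
  Less research credit €84,000 → €60,110

Book-profits minimum tax:
  Base (adjusted book income): €999,000
  Exemption: 20% × (€999,000 − €472,000) = €105,400 ≥ €92,000, so the exemption is fully phased out
  Base: €999,000 − €0 = €999,000
  €999,000 × 13% = €129,870

€129,870 > €60,110, so the book-profits minimum tax is the binding amount.

€129,870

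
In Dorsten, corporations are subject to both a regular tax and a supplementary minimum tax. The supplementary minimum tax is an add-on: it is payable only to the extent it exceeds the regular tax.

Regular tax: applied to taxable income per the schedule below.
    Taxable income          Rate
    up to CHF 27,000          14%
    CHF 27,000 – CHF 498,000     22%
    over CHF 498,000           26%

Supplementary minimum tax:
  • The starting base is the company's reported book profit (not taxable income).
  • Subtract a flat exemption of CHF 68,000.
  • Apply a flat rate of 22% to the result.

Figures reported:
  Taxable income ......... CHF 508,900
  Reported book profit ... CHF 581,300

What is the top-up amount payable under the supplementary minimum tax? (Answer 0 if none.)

CHF 2,692

Regular tax:
  CHF 27,000 × 14% = CHF 3,780
  CHF 471,000 × 22% = CHF 103,620
  CHF 10,900 × 26% = CHF 2,834
  → CHF 110,234

Supplementary minimum tax:
  Base (reported book profit): CHF 581,300
  Less exemption CHF 68,000 → base CHF 513,300
  CHF 513,300 × 22% = CHF 112,926

Excess of supplementary minimum tax over regular tax: CHF 112,926 − CHF 110,234 = CHF 2,692.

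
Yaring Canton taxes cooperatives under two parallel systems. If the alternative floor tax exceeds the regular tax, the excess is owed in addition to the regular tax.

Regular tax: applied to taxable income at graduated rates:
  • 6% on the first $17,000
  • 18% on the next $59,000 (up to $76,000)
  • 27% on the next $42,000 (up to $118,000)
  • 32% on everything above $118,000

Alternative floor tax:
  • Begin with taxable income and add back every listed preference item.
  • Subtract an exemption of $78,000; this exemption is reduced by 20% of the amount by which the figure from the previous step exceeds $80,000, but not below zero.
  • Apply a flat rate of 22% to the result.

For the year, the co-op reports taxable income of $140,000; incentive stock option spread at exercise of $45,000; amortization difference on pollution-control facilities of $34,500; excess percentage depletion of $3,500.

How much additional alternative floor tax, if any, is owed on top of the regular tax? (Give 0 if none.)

$8,172

Alternative floor tax:
  Adjusted income: $140,000 + $45,000 + $34,500 + $3,500 = $223,000
  Exemption: $78,000 − 20% × ($223,000 − $80,000) = $78,000 − $28,600 = $49,400
  Base: $223,000 − $49,400 = $173,600
  $173,600 × 22% = $38,192

Regular tax:
  $17,000 × 6% = $1,020
  $59,000 × 18% = $10,620
  $42,000 × 27% = $11,340
  $22,000 × 32% = $7,040
  → $30,020

Excess of alternative floor tax over regular tax: $38,192 − $30,020 = $8,172.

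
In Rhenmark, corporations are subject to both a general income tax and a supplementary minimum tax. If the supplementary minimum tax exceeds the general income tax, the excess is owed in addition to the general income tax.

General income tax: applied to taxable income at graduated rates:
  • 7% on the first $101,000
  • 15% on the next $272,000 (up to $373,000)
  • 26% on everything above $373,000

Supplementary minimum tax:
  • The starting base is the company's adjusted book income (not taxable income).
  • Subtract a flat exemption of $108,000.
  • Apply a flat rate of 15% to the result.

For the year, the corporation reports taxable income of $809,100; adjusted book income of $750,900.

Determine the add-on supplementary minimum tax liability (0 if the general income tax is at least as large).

Supplementary minimum tax:
  Base (adjusted book income): $750,900
  Less exemption $108,000 → base $642,900
  $642,900 × 15% = $96,435

General income tax:
  $101,000 × 7% = $7,070
  $272,000 × 15% = $40,800
  $436,100 × 26% = $113,386
  → $161,256

$96,435 ≤ $161,256, so no add-on is due.

$0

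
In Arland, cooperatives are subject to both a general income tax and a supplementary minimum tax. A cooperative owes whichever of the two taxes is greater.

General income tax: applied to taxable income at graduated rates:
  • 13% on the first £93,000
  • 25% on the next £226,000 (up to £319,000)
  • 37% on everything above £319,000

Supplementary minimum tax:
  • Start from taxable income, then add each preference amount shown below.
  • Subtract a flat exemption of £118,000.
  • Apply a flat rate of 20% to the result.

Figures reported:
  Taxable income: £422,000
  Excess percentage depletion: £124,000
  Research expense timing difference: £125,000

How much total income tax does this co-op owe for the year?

£110,600

General income tax:
  £93,000 × 13% = £12,090
  £226,000 × 25% = £56,500
  £103,000 × 37% = £38,110
  → £106,700

Supplementary minimum tax:
  Adjusted income: £422,000 + £124,000 + £125,000 = £671,000
  Less exemption £118,000 → base £553,000
  £553,000 × 20% = £110,600

£110,600 > £106,700, so the supplementary minimum tax is the binding amount.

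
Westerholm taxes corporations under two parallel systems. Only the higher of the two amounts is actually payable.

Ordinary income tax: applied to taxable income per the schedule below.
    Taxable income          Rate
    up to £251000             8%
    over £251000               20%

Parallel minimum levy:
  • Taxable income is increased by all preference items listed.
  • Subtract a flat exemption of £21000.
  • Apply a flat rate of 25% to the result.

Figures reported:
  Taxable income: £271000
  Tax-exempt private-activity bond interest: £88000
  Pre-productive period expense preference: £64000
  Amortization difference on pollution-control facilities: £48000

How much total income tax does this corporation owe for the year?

£112500

Ordinary income tax:
  £251000 × 8% = £20080
  £20000 × 20% = £4000
  → £24080

Parallel minimum levy:
  Adjusted income: £271000 + £88000 + £64000 + £48000 = £471000
  Less exemption £21000 → base £450000
  £450000 × 25% = £112500

£112500 > £24080, so the parallel minimum levy is the binding amount.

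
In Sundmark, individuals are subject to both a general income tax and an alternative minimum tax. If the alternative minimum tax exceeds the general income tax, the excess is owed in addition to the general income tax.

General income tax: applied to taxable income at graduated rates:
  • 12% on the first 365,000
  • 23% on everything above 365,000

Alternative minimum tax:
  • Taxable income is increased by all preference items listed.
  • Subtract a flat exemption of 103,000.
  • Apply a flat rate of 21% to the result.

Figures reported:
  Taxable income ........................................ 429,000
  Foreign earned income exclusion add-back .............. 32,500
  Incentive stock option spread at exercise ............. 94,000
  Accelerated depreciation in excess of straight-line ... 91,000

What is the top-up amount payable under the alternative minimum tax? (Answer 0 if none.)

55,615

Alternative minimum tax:
  Adjusted income: 429,000 + 32,500 + 94,000 + 91,000 = 646,500
  Less exemption 103,000 → base 543,500
  543,500 × 21% = 114,135

General income tax:
  365,000 × 12% = 43,800
  64,000 × 23% = 14,720
  → 58,520

Excess of alternative minimum tax over general income tax: 114,135 − 58,520 = 55,615.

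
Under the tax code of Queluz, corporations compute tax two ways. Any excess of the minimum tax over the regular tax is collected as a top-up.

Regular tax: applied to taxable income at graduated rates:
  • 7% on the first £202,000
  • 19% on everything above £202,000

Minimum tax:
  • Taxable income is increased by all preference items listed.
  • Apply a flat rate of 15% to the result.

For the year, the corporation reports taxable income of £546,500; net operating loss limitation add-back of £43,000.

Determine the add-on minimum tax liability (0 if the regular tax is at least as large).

£8,830

Regular tax:
  £202,000 × 7% = £14,140
  £344,500 × 19% = £65,455
  → £79,595

Minimum tax:
  Adjusted income: £546,500 + £43,000 = £589,500
  £589,500 × 15% = £88,425

Excess of minimum tax over regular tax: £88,425 − £79,595 = £8,830.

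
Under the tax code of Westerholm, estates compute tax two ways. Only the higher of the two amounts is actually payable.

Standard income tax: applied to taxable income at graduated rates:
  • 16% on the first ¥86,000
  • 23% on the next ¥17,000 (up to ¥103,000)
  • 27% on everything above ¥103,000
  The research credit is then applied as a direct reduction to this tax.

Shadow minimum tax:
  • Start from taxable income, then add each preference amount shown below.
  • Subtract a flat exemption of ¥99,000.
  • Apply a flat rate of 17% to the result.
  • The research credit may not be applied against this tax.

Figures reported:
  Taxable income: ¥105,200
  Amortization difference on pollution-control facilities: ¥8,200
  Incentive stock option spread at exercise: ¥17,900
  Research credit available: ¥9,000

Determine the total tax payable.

¥9,264

Standard income tax:
  ¥86,000 × 16% = ¥13,760
  ¥17,000 × 23% = ¥3,910
  ¥2,200 × 27% = ¥594
  → ¥18,264
  Less research credit ¥9,000 → ¥9,264

Shadow minimum tax:
  Adjusted income: ¥105,200 + ¥8,200 + ¥17,900 = ¥131,300
  Less exemption ¥99,000 → base ¥32,300
  ¥32,300 × 17% = ¥5,491

¥9,264 > ¥5,491, so the standard income tax governs.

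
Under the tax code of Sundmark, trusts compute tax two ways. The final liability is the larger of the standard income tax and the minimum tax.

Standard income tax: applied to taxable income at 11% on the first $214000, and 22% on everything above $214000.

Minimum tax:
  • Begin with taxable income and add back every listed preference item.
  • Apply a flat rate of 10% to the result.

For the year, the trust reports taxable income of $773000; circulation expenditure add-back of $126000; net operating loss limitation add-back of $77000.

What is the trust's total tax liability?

$146520

Standard income tax:
  $214000 × 11% = $23540
  $559000 × 22% = $122980
  → $146520

Minimum tax:
  Adjusted income: $773000 + $126000 + $77000 = $976000
  $976000 × 10% = $97600

$146520 > $97600, so the standard income tax governs.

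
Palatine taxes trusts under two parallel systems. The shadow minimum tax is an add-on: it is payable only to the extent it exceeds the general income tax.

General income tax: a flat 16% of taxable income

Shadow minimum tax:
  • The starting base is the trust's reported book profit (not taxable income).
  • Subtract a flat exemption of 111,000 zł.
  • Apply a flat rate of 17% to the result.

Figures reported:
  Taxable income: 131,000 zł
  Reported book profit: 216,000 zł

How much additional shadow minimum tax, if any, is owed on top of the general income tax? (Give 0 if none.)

Shadow minimum tax:
  Base (reported book profit): 216,000 zł
  Less exemption 111,000 zł → base 105,000 zł
  105,000 zł × 17% = 17,850 zł

General income tax:
  131,000 zł × 16% = 20,960 zł

17,850 zł ≤ 20,960 zł, so no add-on is due.

0 zł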